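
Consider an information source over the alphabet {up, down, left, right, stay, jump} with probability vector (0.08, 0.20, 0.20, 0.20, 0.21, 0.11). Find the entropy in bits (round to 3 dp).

2.508 bits

H = −Σ pᵢ log₂ pᵢ.
−0.08·log₂(0.08) = 0.2915
−0.20·log₂(0.20) = 0.4644
−0.20·log₂(0.20) = 0.4644
−0.20·log₂(0.20) = 0.4644
−0.21·log₂(0.21) = 0.4728
−0.11·log₂(0.11) = 0.3503
Sum ≈ 2.5078 → 2.508 bits.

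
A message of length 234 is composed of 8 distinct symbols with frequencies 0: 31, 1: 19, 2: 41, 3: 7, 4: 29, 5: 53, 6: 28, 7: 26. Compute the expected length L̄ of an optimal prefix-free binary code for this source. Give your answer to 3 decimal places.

2.885 bits/symbol

Probabilities are the counts divided by 234.
Repeatedly combine the two least-probable nodes; the expected code length is the sum of the merged weights.
merge 7/234 + 19/234 → 1/9
merge 1/9 + 1/9 → 2/9
merge 14/117 + 29/234 → 19/78
merge 31/234 + 41/234 → 4/13
merge 2/9 + 53/234 → 35/78
merge 19/78 + 4/13 → 43/78
merge 35/78 + 43/78 → 1
L = 1/9 + 2/9 + 19/78 + 4/13 + 35/78 + 43/78 + 1 = 75/26 ≈ 2.885 bits/symbol.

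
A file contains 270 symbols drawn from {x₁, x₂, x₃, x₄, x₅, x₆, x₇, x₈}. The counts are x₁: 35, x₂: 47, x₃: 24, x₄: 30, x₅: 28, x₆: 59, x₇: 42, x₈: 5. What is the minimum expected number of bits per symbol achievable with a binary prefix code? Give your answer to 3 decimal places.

2.889 bits/symbol

Probabilities are the counts divided by 270.
Repeatedly combine the two least-probable nodes; the expected code length is the sum of the merged weights.
merge 1/54 + 4/45 → 29/270
merge 14/135 + 29/270 → 19/90
merge 1/9 + 7/54 → 13/54
merge 7/45 + 47/270 → 89/270
merge 19/90 + 59/270 → 58/135
merge 13/54 + 89/270 → 77/135
merge 58/135 + 77/135 → 1
L = 29/270 + 19/90 + 13/54 + 89/270 + 58/135 + 77/135 + 1 = 26/9 ≈ 2.889 bits/symbol.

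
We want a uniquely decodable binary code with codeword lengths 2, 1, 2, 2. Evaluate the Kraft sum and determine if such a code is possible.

1.25; no

With common denominator 2^2 = 4: Σ 2^(−ℓᵢ) = 1/4 + 2/4 + 1/4 + 1/4 = 5/4 = 1.25.
Kraft's inequality requires Σ ≤ 1; here Σ = 1.25 > 1, so no such prefix code exists.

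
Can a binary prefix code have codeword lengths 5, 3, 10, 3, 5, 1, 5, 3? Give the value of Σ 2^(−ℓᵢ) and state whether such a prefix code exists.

With common denominator 2^10 = 1024: Σ 2^(−ℓᵢ) = 32/1024 + 128/1024 + 1/1024 + 128/1024 + 32/1024 + 512/1024 + 32/1024 + 128/1024 = 993/1024 = 0.9697265625.
Kraft's inequality requires Σ ≤ 1; here Σ = 0.9697265625 ≤ 1, so such a prefix code exists.

0.9697265625; yes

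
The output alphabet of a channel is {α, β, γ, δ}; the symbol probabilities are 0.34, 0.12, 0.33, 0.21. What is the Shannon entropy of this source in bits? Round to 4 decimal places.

1.8969 bits

H = −Σ pᵢ log₂ pᵢ.
−0.34·log₂(0.34) = 0.5292
−0.12·log₂(0.12) = 0.3671
−0.33·log₂(0.33) = 0.5278
−0.21·log₂(0.21) = 0.4728
Sum ≈ 1.8969 → 1.8969 bits.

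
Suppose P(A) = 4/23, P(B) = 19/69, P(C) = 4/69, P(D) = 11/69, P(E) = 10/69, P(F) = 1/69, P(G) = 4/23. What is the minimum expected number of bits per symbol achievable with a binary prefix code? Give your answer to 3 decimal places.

2.623 bits/symbol

Repeatedly combine the two least-probable nodes; the expected code length is the sum of the merged weights.
merge 1/69 + 4/69 → 5/69
merge 5/69 + 10/69 → 5/23
merge 11/69 + 4/23 → 1/3
merge 4/23 + 5/23 → 9/23
merge 19/69 + 1/3 → 14/23
merge 9/23 + 14/23 → 1
L = 5/69 + 5/23 + 1/3 + 9/23 + 14/23 + 1 = 181/69 ≈ 2.623 bits/symbol.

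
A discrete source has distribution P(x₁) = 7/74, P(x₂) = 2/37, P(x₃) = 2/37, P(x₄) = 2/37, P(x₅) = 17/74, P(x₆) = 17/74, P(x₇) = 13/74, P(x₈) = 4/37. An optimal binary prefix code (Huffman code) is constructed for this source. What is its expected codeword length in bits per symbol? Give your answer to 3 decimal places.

2.797 bits/symbol

Repeatedly combine the two least-probable nodes; the expected code length is the sum of the merged weights.
merge 2/37 + 2/37 → 4/37
merge 2/37 + 7/74 → 11/74
merge 4/37 + 4/37 → 8/37
merge 11/74 + 13/74 → 12/37
merge 8/37 + 17/74 → 33/74
merge 17/74 + 12/37 → 41/74
merge 33/74 + 41/74 → 1
L = 4/37 + 11/74 + 8/37 + 12/37 + 33/74 + 41/74 + 1 = 207/74 ≈ 2.797 bits/symbol.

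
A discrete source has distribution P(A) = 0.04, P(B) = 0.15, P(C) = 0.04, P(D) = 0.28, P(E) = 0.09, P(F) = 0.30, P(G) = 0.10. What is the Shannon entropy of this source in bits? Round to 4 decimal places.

H = −Σ pᵢ log₂ pᵢ.
−0.04·log₂(0.04) = 0.1858
−0.15·log₂(0.15) = 0.4105
−0.04·log₂(0.04) = 0.1858
−0.28·log₂(0.28) = 0.5142
−0.09·log₂(0.09) = 0.3127
−0.30·log₂(0.30) = 0.5211
−0.10·log₂(0.10) = 0.3322
Sum ≈ 2.4622 → 2.4622 bits.

2.4622 bits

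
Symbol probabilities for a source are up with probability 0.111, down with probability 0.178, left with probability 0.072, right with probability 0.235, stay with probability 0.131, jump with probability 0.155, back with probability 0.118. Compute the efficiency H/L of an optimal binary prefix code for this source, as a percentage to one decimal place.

98.5%

Entropy H = −Σ p log₂ p ≈ 2.7244 bits.
Huffman merges: 9/125+111/1000→183/1000; 59/500+131/1000→249/1000; 31/200+89/500→333/1000; 183/1000+47/200→209/500; 249/1000+333/1000→291/500; 209/500+291/500→1. L = 553/200 ≈ 2.7650.
Efficiency = H/L = 2.7244/2.7650 = 98.5%.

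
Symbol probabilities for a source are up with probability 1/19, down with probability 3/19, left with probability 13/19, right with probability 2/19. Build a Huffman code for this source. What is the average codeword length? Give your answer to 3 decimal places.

1.474 bits/symbol

Repeatedly combine the two least-probable nodes; the expected code length is the sum of the merged weights.
merge 1/19 + 2/19 → 3/19
merge 3/19 + 3/19 → 6/19
merge 6/19 + 13/19 → 1
L = 3/19 + 6/19 + 1 = 28/19 ≈ 1.474 bits/symbol.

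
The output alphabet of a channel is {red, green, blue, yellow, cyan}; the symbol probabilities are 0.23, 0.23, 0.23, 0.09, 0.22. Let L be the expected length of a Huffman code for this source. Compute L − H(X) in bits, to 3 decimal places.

0.054 bits

Entropy H = −Σ p log₂ p ≈ 2.2562 bits.
Huffman merges: 9/100+11/50→31/100; 23/100+23/100→23/50; 23/100+31/100→27/50; 23/50+27/50→1. L = 231/100 ≈ 2.3100.
L − H = 2.3100 − 2.2562 = 0.054 bits.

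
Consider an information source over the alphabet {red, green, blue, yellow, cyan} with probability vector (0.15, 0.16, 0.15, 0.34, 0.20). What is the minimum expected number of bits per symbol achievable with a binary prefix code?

Repeatedly combine the two least-probable nodes; the expected code length is the sum of the merged weights.
merge 3/20 + 3/20 → 3/10
merge 4/25 + 1/5 → 9/25
merge 3/10 + 17/50 → 16/25
merge 9/25 + 16/25 → 1
L = 3/10 + 9/25 + 16/25 + 1 = 23/10 = 2.3 bits/symbol.

2.3 bits/symbol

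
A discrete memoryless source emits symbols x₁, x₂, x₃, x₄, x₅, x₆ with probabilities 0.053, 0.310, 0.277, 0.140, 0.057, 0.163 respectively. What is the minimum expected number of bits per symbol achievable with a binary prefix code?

Repeatedly combine the two least-probable nodes; the expected code length is the sum of the merged weights.
merge 53/1000 + 57/1000 → 11/100
merge 11/100 + 7/50 → 1/4
merge 163/1000 + 1/4 → 413/1000
merge 277/1000 + 31/100 → 587/1000
merge 413/1000 + 587/1000 → 1
L = 11/100 + 1/4 + 413/1000 + 587/1000 + 1 = 59/25 = 2.36 bits/symbol.

2.36 bits/symbol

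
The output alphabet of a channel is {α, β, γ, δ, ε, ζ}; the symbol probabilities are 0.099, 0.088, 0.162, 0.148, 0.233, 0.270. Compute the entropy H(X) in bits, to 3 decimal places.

H = −Σ pᵢ log₂ pᵢ.
−0.099·log₂(0.099) = 0.3303
−0.088·log₂(0.088) = 0.3086
−0.162·log₂(0.162) = 0.4254
−0.148·log₂(0.148) = 0.4079
−0.233·log₂(0.233) = 0.4897
−0.270·log₂(0.270) = 0.5100
Sum ≈ 2.4719 → 2.472 bits.

2.472 bits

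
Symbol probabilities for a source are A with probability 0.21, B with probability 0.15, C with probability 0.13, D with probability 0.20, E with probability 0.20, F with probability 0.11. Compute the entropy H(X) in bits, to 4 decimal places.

H = −Σ pᵢ log₂ pᵢ.
−0.21·log₂(0.21) = 0.4728
−0.15·log₂(0.15) = 0.4105
−0.13·log₂(0.13) = 0.3826
−0.20·log₂(0.20) = 0.4644
−0.20·log₂(0.20) = 0.4644
−0.11·log₂(0.11) = 0.3503
Sum ≈ 2.5451 → 2.5451 bits.

2.5451 bits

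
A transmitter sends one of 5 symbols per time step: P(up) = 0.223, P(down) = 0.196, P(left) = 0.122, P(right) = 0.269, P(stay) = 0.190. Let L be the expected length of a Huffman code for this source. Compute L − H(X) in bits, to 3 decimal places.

0.033 bits

Entropy H = −Σ p log₂ p ≈ 2.2787 bits.
Huffman merges: 61/500+19/100→39/125; 49/250+223/1000→419/1000; 269/1000+39/125→581/1000; 419/1000+581/1000→1. L = 289/125 ≈ 2.3120.
L − H = 2.3120 − 2.2787 = 0.033 bits.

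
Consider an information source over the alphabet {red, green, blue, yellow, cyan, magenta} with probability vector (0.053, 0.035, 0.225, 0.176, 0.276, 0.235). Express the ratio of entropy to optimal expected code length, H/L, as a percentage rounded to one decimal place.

Entropy H = −Σ p log₂ p ≈ 2.3228 bits.
Huffman merges: 7/200+53/1000→11/125; 11/125+22/125→33/125; 9/40+47/200→23/50; 33/125+69/250→27/50; 23/50+27/50→1. L = 294/125 ≈ 2.3520.
Efficiency = H/L = 2.3228/2.3520 = 98.8%.

98.8%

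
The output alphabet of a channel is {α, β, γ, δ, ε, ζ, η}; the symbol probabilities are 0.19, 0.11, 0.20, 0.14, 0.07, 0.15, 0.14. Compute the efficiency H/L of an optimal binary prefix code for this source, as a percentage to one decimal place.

98.3%

Entropy H = −Σ p log₂ p ≈ 2.7432 bits.
Huffman merges: 7/100+11/100→9/50; 7/50+7/50→7/25; 3/20+9/50→33/100; 19/100+1/5→39/100; 7/25+33/100→61/100; 39/100+61/100→1. L = 279/100 ≈ 2.7900.
Efficiency = H/L = 2.7432/2.7900 = 98.3%.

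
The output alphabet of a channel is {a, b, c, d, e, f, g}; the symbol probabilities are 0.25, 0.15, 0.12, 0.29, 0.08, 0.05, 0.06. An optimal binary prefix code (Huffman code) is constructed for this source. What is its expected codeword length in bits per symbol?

2.57 bits/symbol

Repeatedly combine the two least-probable nodes; the expected code length is the sum of the merged weights.
merge 1/20 + 3/50 → 11/100
merge 2/25 + 11/100 → 19/100
merge 3/25 + 3/20 → 27/100
merge 19/100 + 1/4 → 11/25
merge 27/100 + 29/100 → 14/25
merge 11/25 + 14/25 → 1
L = 11/100 + 19/100 + 27/100 + 11/25 + 14/25 + 1 = 257/100 = 2.57 bits/symbol.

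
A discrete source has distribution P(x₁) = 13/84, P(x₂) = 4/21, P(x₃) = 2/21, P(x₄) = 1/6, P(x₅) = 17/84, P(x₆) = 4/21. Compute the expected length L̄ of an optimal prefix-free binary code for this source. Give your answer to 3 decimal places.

2.607 bits/symbol

Repeatedly combine the two least-probable nodes; the expected code length is the sum of the merged weights.
merge 2/21 + 13/84 → 1/4
merge 1/6 + 4/21 → 5/14
merge 4/21 + 17/84 → 11/28
merge 1/4 + 5/14 → 17/28
merge 11/28 + 17/28 → 1
L = 1/4 + 5/14 + 11/28 + 17/28 + 1 = 73/28 ≈ 2.607 bits/symbol.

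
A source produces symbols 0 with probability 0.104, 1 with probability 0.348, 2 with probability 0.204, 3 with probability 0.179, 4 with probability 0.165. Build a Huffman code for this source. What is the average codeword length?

2.269 bits/symbol

Repeatedly combine the two least-probable nodes; the expected code length is the sum of the merged weights.
merge 13/125 + 33/200 → 269/1000
merge 179/1000 + 51/250 → 383/1000
merge 269/1000 + 87/250 → 617/1000
merge 383/1000 + 617/1000 → 1
L = 269/1000 + 383/1000 + 617/1000 + 1 = 2269/1000 = 2.269 bits/symbol.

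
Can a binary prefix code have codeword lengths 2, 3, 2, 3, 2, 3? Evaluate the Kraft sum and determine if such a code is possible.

With common denominator 2^3 = 8: Σ 2^(−ℓᵢ) = 2/8 + 1/8 + 2/8 + 1/8 + 2/8 + 1/8 = 9/8 = 1.125.
Kraft's inequality requires Σ ≤ 1; here Σ = 1.125 > 1, so no such prefix code exists.

1.125; no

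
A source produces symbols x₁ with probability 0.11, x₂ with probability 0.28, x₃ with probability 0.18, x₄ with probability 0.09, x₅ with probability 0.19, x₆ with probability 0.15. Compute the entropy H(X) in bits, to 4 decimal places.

2.4882 bits

H = −Σ pᵢ log₂ pᵢ.
−0.11·log₂(0.11) = 0.3503
−0.28·log₂(0.28) = 0.5142
−0.18·log₂(0.18) = 0.4453
−0.09·log₂(0.09) = 0.3127
−0.19·log₂(0.19) = 0.4552
−0.15·log₂(0.15) = 0.4105
Sum ≈ 2.4882 → 2.4882 bits.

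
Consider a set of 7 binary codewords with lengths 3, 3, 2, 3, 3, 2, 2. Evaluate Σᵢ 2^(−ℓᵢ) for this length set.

1.25

With common denominator 2^3 = 8: Σ 2^(−ℓᵢ) = 1/8 + 1/8 + 2/8 + 1/8 + 1/8 + 2/8 + 2/8 = 10/8 = 1.25.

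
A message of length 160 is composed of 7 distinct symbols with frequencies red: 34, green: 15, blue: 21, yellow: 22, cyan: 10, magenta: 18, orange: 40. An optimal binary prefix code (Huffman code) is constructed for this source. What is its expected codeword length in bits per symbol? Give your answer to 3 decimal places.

Probabilities are the counts divided by 160.
Repeatedly combine the two least-probable nodes; the expected code length is the sum of the merged weights.
merge 1/16 + 3/32 → 5/32
merge 9/80 + 21/160 → 39/160
merge 11/80 + 5/32 → 47/160
merge 17/80 + 39/160 → 73/160
merge 1/4 + 47/160 → 87/160
merge 73/160 + 87/160 → 1
L = 5/32 + 39/160 + 47/160 + 73/160 + 87/160 + 1 = 431/160 ≈ 2.694 bits/symbol.

2.694 bits/symbol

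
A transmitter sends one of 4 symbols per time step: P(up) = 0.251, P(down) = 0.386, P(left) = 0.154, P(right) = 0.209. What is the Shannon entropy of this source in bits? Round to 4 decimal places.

H = −Σ pᵢ log₂ pᵢ.
−0.251·log₂(0.251) = 0.5006
−0.386·log₂(0.386) = 0.5301
−0.154·log₂(0.154) = 0.4156
−0.209·log₂(0.209) = 0.4720
Sum ≈ 1.9183 → 1.9183 bits.

1.9183 bits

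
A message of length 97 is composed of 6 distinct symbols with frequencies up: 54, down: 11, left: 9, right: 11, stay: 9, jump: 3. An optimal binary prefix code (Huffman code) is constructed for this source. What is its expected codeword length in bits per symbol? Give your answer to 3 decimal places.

Probabilities are the counts divided by 97.
Repeatedly combine the two least-probable nodes; the expected code length is the sum of the merged weights.
merge 3/97 + 9/97 → 12/97
merge 9/97 + 11/97 → 20/97
merge 11/97 + 12/97 → 23/97
merge 20/97 + 23/97 → 43/97
merge 43/97 + 54/97 → 1
L = 12/97 + 20/97 + 23/97 + 43/97 + 1 = 195/97 ≈ 2.010 bits/symbol.

2.010 bits/symbol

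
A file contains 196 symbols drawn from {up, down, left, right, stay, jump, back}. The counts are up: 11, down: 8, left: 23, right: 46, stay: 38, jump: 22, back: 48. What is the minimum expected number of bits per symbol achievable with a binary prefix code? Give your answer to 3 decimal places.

Probabilities are the counts divided by 196.
Repeatedly combine the two least-probable nodes; the expected code length is the sum of the merged weights.
merge 2/49 + 11/196 → 19/196
merge 19/196 + 11/98 → 41/196
merge 23/196 + 19/98 → 61/196
merge 41/196 + 23/98 → 87/196
merge 12/49 + 61/196 → 109/196
merge 87/196 + 109/196 → 1
L = 19/196 + 41/196 + 61/196 + 87/196 + 109/196 + 1 = 513/196 ≈ 2.617 bits/symbol.

2.617 bits/symbol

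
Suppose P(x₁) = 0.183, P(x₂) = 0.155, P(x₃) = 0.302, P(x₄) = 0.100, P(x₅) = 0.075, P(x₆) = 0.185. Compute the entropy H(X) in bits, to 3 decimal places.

2.450 bits

H = −Σ pᵢ log₂ pᵢ.
−0.183·log₂(0.183) = 0.4484
−0.155·log₂(0.155) = 0.4169
−0.302·log₂(0.302) = 0.5217
−0.100·log₂(0.100) = 0.3322
−0.075·log₂(0.075) = 0.2803
−0.185·log₂(0.185) = 0.4504
Sum ≈ 2.4498 → 2.450 bits.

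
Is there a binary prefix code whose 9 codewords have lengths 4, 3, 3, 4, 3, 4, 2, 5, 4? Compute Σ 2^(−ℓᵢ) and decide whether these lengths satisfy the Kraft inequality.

With common denominator 2^5 = 32: Σ 2^(−ℓᵢ) = 2/32 + 4/32 + 4/32 + 2/32 + 4/32 + 2/32 + 8/32 + 1/32 + 2/32 = 29/32 = 0.90625.
Kraft's inequality requires Σ ≤ 1; here Σ = 0.90625 ≤ 1, so such a prefix code exists.

0.90625; yes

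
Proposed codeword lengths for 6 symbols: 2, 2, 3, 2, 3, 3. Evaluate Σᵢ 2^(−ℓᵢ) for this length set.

With common denominator 2^3 = 8: Σ 2^(−ℓᵢ) = 2/8 + 2/8 + 1/8 + 2/8 + 1/8 + 1/8 = 9/8 = 1.125.

1.125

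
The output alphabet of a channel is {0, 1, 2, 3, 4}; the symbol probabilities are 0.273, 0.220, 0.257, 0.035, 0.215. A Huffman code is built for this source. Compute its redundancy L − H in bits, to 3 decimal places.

0.108 bits

Entropy H = −Σ p log₂ p ≈ 2.1417 bits.
Huffman merges: 7/200+43/200→1/4; 11/50+1/4→47/100; 257/1000+273/1000→53/100; 47/100+53/100→1. L = 9/4 ≈ 2.2500.
L − H = 2.2500 − 2.1417 = 0.108 bits.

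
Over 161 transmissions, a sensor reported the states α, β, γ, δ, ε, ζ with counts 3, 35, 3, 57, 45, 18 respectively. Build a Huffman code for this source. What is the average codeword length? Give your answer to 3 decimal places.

2.186 bits/symbol

Probabilities are the counts divided by 161.
Repeatedly combine the two least-probable nodes; the expected code length is the sum of the merged weights.
merge 3/161 + 3/161 → 6/161
merge 6/161 + 18/161 → 24/161
merge 24/161 + 5/23 → 59/161
merge 45/161 + 57/161 → 102/161
merge 59/161 + 102/161 → 1
L = 6/161 + 24/161 + 59/161 + 102/161 + 1 = 352/161 ≈ 2.186 bits/symbol.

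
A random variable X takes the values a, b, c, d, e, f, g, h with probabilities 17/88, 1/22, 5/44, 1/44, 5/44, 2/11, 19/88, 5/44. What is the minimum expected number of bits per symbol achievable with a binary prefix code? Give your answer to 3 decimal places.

Repeatedly combine the two least-probable nodes; the expected code length is the sum of the merged weights.
merge 1/44 + 1/22 → 3/44
merge 3/44 + 5/44 → 2/11
merge 5/44 + 5/44 → 5/22
merge 2/11 + 2/11 → 4/11
merge 17/88 + 19/88 → 9/22
merge 5/22 + 4/11 → 13/22
merge 9/22 + 13/22 → 1
L = 3/44 + 2/11 + 5/22 + 4/11 + 9/22 + 13/22 + 1 = 125/44 ≈ 2.841 bits/symbol.

2.841 bits/symbol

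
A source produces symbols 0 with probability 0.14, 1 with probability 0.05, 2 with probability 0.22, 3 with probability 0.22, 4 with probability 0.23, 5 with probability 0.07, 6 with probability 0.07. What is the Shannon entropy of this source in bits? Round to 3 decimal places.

2.599 bits

H = −Σ pᵢ log₂ pᵢ.
−0.14·log₂(0.14) = 0.3971
−0.05·log₂(0.05) = 0.2161
−0.22·log₂(0.22) = 0.4806
−0.22·log₂(0.22) = 0.4806
−0.23·log₂(0.23) = 0.4877
−0.07·log₂(0.07) = 0.2686
−0.07·log₂(0.07) = 0.2686
Sum ≈ 2.5991 → 2.599 bits.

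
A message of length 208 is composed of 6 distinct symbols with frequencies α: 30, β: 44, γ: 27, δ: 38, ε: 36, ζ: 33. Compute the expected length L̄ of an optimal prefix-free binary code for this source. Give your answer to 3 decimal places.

Probabilities are the counts divided by 208.
Repeatedly combine the two least-probable nodes; the expected code length is the sum of the merged weights.
merge 27/208 + 15/104 → 57/208
merge 33/208 + 9/52 → 69/208
merge 19/104 + 11/52 → 41/104
merge 57/208 + 69/208 → 63/104
merge 41/104 + 63/104 → 1
L = 57/208 + 69/208 + 41/104 + 63/104 + 1 = 271/104 ≈ 2.606 bits/symbol.

2.606 bits/symbol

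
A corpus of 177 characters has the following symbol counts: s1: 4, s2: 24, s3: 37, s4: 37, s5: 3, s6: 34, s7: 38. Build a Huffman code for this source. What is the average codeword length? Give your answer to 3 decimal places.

Probabilities are the counts divided by 177.
Repeatedly combine the two least-probable nodes; the expected code length is the sum of the merged weights.
merge 1/59 + 4/177 → 7/177
merge 7/177 + 8/59 → 31/177
merge 31/177 + 34/177 → 65/177
merge 37/177 + 37/177 → 74/177
merge 38/177 + 65/177 → 103/177
merge 74/177 + 103/177 → 1
L = 7/177 + 31/177 + 65/177 + 74/177 + 103/177 + 1 = 457/177 ≈ 2.582 bits/symbol.

2.582 bits/symbol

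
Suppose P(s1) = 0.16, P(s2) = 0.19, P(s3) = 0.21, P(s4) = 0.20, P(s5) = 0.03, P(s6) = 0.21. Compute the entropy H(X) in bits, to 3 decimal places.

H = −Σ pᵢ log₂ pᵢ.
−0.16·log₂(0.16) = 0.4230
−0.19·log₂(0.19) = 0.4552
−0.21·log₂(0.21) = 0.4728
−0.20·log₂(0.20) = 0.4644
−0.03·log₂(0.03) = 0.1518
−0.21·log₂(0.21) = 0.4728
Sum ≈ 2.4400 → 2.440 bits.

2.440 bits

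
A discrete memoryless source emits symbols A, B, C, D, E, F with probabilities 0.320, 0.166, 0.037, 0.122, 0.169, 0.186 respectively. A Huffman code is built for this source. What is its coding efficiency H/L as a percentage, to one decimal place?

Entropy H = −Σ p log₂ p ≈ 2.3872 bits.
Huffman merges: 37/1000+61/500→159/1000; 159/1000+83/500→13/40; 169/1000+93/500→71/200; 8/25+13/40→129/200; 71/200+129/200→1. L = 621/250 ≈ 2.4840.
Efficiency = H/L = 2.3872/2.4840 = 96.1%.

96.1%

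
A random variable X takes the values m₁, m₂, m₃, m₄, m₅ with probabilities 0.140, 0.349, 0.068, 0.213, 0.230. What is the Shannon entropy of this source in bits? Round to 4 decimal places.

2.1537 bits

H = −Σ pᵢ log₂ pᵢ.
−0.140·log₂(0.140) = 0.3971
−0.349·log₂(0.349) = 0.5300
−0.068·log₂(0.068) = 0.2637
−0.213·log₂(0.213) = 0.4752
−0.230·log₂(0.230) = 0.4877
Sum ≈ 2.1537 → 2.1537 bits.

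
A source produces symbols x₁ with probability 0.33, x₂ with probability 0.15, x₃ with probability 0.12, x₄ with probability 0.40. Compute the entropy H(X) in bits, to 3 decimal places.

1.834 bits

H = −Σ pᵢ log₂ pᵢ.
−0.33·log₂(0.33) = 0.5278
−0.15·log₂(0.15) = 0.4105
−0.12·log₂(0.12) = 0.3671
−0.40·log₂(0.40) = 0.5288
Sum ≈ 1.8342 → 1.834 bits.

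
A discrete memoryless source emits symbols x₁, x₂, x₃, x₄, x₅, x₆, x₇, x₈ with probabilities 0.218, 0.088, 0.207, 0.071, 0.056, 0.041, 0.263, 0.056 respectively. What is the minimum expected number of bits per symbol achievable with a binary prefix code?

Repeatedly combine the two least-probable nodes; the expected code length is the sum of the merged weights.
merge 41/1000 + 7/125 → 97/1000
merge 7/125 + 71/1000 → 127/1000
merge 11/125 + 97/1000 → 37/200
merge 127/1000 + 37/200 → 39/125
merge 207/1000 + 109/500 → 17/40
merge 263/1000 + 39/125 → 23/40
merge 17/40 + 23/40 → 1
L = 97/1000 + 127/1000 + 37/200 + 39/125 + 17/40 + 23/40 + 1 = 2721/1000 = 2.721 bits/symbol.

2.721 bits/symbol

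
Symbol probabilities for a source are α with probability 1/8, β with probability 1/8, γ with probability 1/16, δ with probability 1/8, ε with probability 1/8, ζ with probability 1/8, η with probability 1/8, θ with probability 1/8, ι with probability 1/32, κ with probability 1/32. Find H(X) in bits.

Each probability is a power of 1/2, so log₂(1/p) is an integer.
H = Σ p·log₂(1/p) = 1/8·3 + 1/8·3 + 1/16·4 + 1/8·3 + 1/8·3 + 1/8·3 + 1/8·3 + 1/8·3 + 1/32·5 + 1/32·5 = 3.1875 bits.

3.1875 bits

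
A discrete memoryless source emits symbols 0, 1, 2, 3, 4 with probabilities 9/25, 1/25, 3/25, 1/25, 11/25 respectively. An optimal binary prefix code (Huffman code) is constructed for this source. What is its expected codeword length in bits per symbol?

Repeatedly combine the two least-probable nodes; the expected code length is the sum of the merged weights.
merge 1/25 + 1/25 → 2/25
merge 2/25 + 3/25 → 1/5
merge 1/5 + 9/25 → 14/25
merge 11/25 + 14/25 → 1
L = 2/25 + 1/5 + 14/25 + 1 = 46/25 = 1.84 bits/symbol.

1.84 bits/symbol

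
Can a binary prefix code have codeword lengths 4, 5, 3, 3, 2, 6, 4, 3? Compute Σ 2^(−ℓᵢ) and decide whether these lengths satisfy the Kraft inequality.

With common denominator 2^6 = 64: Σ 2^(−ℓᵢ) = 4/64 + 2/64 + 8/64 + 8/64 + 16/64 + 1/64 + 4/64 + 8/64 = 51/64 = 0.796875.
Kraft's inequality requires Σ ≤ 1; here Σ = 0.796875 ≤ 1, so such a prefix code exists.

0.796875; yes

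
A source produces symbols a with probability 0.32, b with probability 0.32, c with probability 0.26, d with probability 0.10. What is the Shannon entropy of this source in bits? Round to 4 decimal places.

H = −Σ pᵢ log₂ pᵢ.
−0.32·log₂(0.32) = 0.5260
−0.32·log₂(0.32) = 0.5260
−0.26·log₂(0.26) = 0.5053
−0.10·log₂(0.10) = 0.3322
Sum ≈ 1.8895 → 1.8895 bits.

1.8895 bits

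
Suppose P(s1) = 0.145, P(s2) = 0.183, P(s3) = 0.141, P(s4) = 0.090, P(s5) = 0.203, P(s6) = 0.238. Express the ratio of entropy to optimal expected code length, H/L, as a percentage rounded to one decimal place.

Entropy H = −Σ p log₂ p ≈ 2.5234 bits.
Huffman merges: 9/100+141/1000→231/1000; 29/200+183/1000→41/125; 203/1000+231/1000→217/500; 119/500+41/125→283/500; 217/500+283/500→1. L = 2559/1000 ≈ 2.5590.
Efficiency = H/L = 2.5234/2.5590 = 98.6%.

98.6%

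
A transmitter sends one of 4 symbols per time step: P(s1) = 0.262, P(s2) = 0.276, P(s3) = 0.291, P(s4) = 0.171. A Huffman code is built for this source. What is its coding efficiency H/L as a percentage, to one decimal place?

Entropy H = −Σ p log₂ p ≈ 1.9728 bits.
Huffman merges: 171/1000+131/500→433/1000; 69/250+291/1000→567/1000; 433/1000+567/1000→1. L = 2 ≈ 2.0000.
Efficiency = H/L = 1.9728/2.0000 = 98.6%.

98.6%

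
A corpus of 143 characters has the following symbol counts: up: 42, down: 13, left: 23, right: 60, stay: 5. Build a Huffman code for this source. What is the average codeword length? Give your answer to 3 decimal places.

Probabilities are the counts divided by 143.
Repeatedly combine the two least-probable nodes; the expected code length is the sum of the merged weights.
merge 5/143 + 1/11 → 18/143
merge 18/143 + 23/143 → 41/143
merge 41/143 + 42/143 → 83/143
merge 60/143 + 83/143 → 1
L = 18/143 + 41/143 + 83/143 + 1 = 285/143 ≈ 1.993 bits/symbol.

1.993 bits/symbol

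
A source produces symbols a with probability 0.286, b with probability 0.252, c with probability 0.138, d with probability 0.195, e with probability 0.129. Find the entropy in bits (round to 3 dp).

H = −Σ pᵢ log₂ pᵢ.
−0.286·log₂(0.286) = 0.5165
−0.252·log₂(0.252) = 0.5011
−0.138·log₂(0.138) = 0.3943
−0.195·log₂(0.195) = 0.4599
−0.129·log₂(0.129) = 0.3811
Sum ≈ 2.2529 → 2.253 bits.

2.253 bits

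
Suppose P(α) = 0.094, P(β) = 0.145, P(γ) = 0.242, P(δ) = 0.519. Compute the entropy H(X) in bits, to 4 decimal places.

H = −Σ pᵢ log₂ pᵢ.
−0.094·log₂(0.094) = 0.3207
−0.145·log₂(0.145) = 0.4040
−0.242·log₂(0.242) = 0.4954
−0.519·log₂(0.519) = 0.4911
Sum ≈ 1.7110 → 1.7110 bits.

1.7110 bits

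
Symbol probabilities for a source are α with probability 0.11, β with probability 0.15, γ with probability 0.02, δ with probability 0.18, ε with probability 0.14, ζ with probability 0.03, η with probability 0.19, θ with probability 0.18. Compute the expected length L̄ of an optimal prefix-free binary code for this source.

2.84 bits/symbol

Repeatedly combine the two least-probable nodes; the expected code length is the sum of the merged weights.
merge 1/50 + 3/100 → 1/20
merge 1/20 + 11/100 → 4/25
merge 7/50 + 3/20 → 29/100
merge 4/25 + 9/50 → 17/50
merge 9/50 + 19/100 → 37/100
merge 29/100 + 17/50 → 63/100
merge 37/100 + 63/100 → 1
L = 1/20 + 4/25 + 29/100 + 17/50 + 37/100 + 63/100 + 1 = 71/25 = 2.84 bits/symbol.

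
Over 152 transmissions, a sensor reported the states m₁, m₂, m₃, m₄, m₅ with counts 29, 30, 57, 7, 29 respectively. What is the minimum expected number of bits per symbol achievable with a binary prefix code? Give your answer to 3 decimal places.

Probabilities are the counts divided by 152.
Repeatedly combine the two least-probable nodes; the expected code length is the sum of the merged weights.
merge 7/152 + 29/152 → 9/38
merge 29/152 + 15/76 → 59/152
merge 9/38 + 3/8 → 93/152
merge 59/152 + 93/152 → 1
L = 9/38 + 59/152 + 93/152 + 1 = 85/38 ≈ 2.237 bits/symbol.

2.237 bits/symbol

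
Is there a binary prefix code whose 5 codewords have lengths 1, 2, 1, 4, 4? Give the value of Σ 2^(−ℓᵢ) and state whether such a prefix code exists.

With common denominator 2^4 = 16: Σ 2^(−ℓᵢ) = 8/16 + 4/16 + 8/16 + 1/16 + 1/16 = 22/16 = 1.375.
Kraft's inequality requires Σ ≤ 1; here Σ = 1.375 > 1, so no such prefix code exists.

1.375; no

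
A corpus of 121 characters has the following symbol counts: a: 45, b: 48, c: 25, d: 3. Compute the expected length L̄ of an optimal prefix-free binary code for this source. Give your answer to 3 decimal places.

Probabilities are the counts divided by 121.
Repeatedly combine the two least-probable nodes; the expected code length is the sum of the merged weights.
merge 3/121 + 25/121 → 28/121
merge 28/121 + 45/121 → 73/121
merge 48/121 + 73/121 → 1
L = 28/121 + 73/121 + 1 = 222/121 ≈ 1.835 bits/symbol.

1.835 bits/symbol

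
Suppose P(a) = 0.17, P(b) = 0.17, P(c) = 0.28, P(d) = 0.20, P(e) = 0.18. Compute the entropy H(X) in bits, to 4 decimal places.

2.2931 bits

H = −Σ pᵢ log₂ pᵢ.
−0.17·log₂(0.17) = 0.4346
−0.17·log₂(0.17) = 0.4346
−0.28·log₂(0.28) = 0.5142
−0.20·log₂(0.20) = 0.4644
−0.18·log₂(0.18) = 0.4453
Sum ≈ 2.2931 → 2.2931 bits.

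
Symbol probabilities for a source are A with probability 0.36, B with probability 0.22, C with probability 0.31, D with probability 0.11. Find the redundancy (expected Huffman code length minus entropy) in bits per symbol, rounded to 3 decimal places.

Entropy H = −Σ p log₂ p ≈ 1.8853 bits.
Huffman merges: 11/100+11/50→33/100; 31/100+33/100→16/25; 9/25+16/25→1. L = 197/100 ≈ 1.9700.
L − H = 1.9700 − 1.8853 = 0.085 bits.

0.085 bits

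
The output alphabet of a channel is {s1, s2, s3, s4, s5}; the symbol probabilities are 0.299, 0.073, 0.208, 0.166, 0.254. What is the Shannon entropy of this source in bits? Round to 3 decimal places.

2.200 bits

H = −Σ pᵢ log₂ pᵢ.
−0.299·log₂(0.299) = 0.5208
−0.073·log₂(0.073) = 0.2756
−0.208·log₂(0.208) = 0.4712
−0.166·log₂(0.166) = 0.4301
−0.254·log₂(0.254) = 0.5022
Sum ≈ 2.1999 → 2.200 bits.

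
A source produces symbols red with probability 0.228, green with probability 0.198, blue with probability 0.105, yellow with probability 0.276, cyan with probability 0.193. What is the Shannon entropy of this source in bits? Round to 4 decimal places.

H = −Σ pᵢ log₂ pᵢ.
−0.228·log₂(0.228) = 0.4863
−0.198·log₂(0.198) = 0.4626
−0.105·log₂(0.105) = 0.3414
−0.276·log₂(0.276) = 0.5126
−0.193·log₂(0.193) = 0.4581
Sum ≈ 2.2610 → 2.2610 bits.

2.2610 bits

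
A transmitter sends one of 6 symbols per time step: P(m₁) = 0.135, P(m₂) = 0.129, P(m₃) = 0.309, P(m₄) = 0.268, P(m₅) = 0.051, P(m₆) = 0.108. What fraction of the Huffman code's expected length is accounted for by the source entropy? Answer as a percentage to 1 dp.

Entropy H = −Σ p log₂ p ≈ 2.3696 bits.
Huffman merges: 51/1000+27/250→159/1000; 129/1000+27/200→33/125; 159/1000+33/125→423/1000; 67/250+309/1000→577/1000; 423/1000+577/1000→1. L = 2423/1000 ≈ 2.4230.
Efficiency = H/L = 2.3696/2.4230 = 97.8%.

97.8%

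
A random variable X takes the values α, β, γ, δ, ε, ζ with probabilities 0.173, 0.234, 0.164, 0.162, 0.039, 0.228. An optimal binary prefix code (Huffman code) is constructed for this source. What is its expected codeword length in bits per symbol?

2.538 bits/symbol

Repeatedly combine the two least-probable nodes; the expected code length is the sum of the merged weights.
merge 39/1000 + 81/500 → 201/1000
merge 41/250 + 173/1000 → 337/1000
merge 201/1000 + 57/250 → 429/1000
merge 117/500 + 337/1000 → 571/1000
merge 429/1000 + 571/1000 → 1
L = 201/1000 + 337/1000 + 429/1000 + 571/1000 + 1 = 1269/500 = 2.538 bits/symbol.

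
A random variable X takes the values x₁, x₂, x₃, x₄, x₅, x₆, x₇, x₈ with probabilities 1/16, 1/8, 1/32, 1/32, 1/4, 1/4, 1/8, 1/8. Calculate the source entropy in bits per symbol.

2.6875 bits

Each probability is a power of 1/2, so log₂(1/p) is an integer.
H = Σ p·log₂(1/p) = 1/16·4 + 1/8·3 + 1/32·5 + 1/32·5 + 1/4·2 + 1/4·2 + 1/8·3 + 1/8·3 = 2.6875 bits.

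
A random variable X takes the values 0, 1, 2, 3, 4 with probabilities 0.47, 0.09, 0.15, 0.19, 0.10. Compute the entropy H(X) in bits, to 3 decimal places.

2.023 bits

H = −Σ pᵢ log₂ pᵢ.
−0.47·log₂(0.47) = 0.5120
−0.09·log₂(0.09) = 0.3127
−0.15·log₂(0.15) = 0.4105
−0.19·log₂(0.19) = 0.4552
−0.10·log₂(0.10) = 0.3322
Sum ≈ 2.0226 → 2.023 bits.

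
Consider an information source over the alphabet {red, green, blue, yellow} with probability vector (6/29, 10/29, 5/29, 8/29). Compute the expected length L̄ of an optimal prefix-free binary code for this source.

Repeatedly combine the two least-probable nodes; the expected code length is the sum of the merged weights.
merge 5/29 + 6/29 → 11/29
merge 8/29 + 10/29 → 18/29
merge 11/29 + 18/29 → 1
L = 11/29 + 18/29 + 1 = 2 bits/symbol.

2 bits/symbol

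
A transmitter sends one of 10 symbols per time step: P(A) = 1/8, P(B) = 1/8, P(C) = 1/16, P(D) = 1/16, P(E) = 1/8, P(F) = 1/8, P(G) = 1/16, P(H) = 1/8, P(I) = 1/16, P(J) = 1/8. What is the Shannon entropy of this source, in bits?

Each probability is a power of 1/2, so log₂(1/p) is an integer.
H = Σ p·log₂(1/p) = 1/8·3 + 1/8·3 + 1/16·4 + 1/16·4 + 1/8·3 + 1/8·3 + 1/16·4 + 1/8·3 + 1/16·4 + 1/8·3 = 3.25 bits.

3.25 bits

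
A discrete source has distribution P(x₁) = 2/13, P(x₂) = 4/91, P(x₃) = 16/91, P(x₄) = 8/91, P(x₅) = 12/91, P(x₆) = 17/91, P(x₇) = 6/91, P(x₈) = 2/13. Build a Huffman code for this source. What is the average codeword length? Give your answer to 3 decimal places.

2.923 bits/symbol

Repeatedly combine the two least-probable nodes; the expected code length is the sum of the merged weights.
merge 4/91 + 6/91 → 10/91
merge 8/91 + 10/91 → 18/91
merge 12/91 + 2/13 → 2/7
merge 2/13 + 16/91 → 30/91
merge 17/91 + 18/91 → 5/13
merge 2/7 + 30/91 → 8/13
merge 5/13 + 8/13 → 1
L = 10/91 + 18/91 + 2/7 + 30/91 + 5/13 + 8/13 + 1 = 38/13 ≈ 2.923 bits/symbol.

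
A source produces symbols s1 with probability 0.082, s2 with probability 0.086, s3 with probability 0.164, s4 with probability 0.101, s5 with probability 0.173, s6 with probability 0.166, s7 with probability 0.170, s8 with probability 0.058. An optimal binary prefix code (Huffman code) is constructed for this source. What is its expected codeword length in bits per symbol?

2.967 bits/symbol

Repeatedly combine the two least-probable nodes; the expected code length is the sum of the merged weights.
merge 29/500 + 41/500 → 7/50
merge 43/500 + 101/1000 → 187/1000
merge 7/50 + 41/250 → 38/125
merge 83/500 + 17/100 → 42/125
merge 173/1000 + 187/1000 → 9/25
merge 38/125 + 42/125 → 16/25
merge 9/25 + 16/25 → 1
L = 7/50 + 187/1000 + 38/125 + 42/125 + 9/25 + 16/25 + 1 = 2967/1000 = 2.967 bits/symbol.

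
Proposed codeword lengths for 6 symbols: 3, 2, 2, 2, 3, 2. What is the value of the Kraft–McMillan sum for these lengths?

1.25

With common denominator 2^3 = 8: Σ 2^(−ℓᵢ) = 1/8 + 2/8 + 2/8 + 2/8 + 1/8 + 2/8 = 10/8 = 1.25.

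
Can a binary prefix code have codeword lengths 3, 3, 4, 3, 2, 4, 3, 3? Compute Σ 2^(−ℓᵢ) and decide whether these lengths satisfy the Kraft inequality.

With common denominator 2^4 = 16: Σ 2^(−ℓᵢ) = 2/16 + 2/16 + 1/16 + 2/16 + 4/16 + 1/16 + 2/16 + 2/16 = 16/16 = 1.
Kraft's inequality requires Σ ≤ 1; here Σ = 1 ≤ 1, so such a prefix code exists.

1; yes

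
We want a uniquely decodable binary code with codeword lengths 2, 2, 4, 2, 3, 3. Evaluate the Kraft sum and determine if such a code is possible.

With common denominator 2^4 = 16: Σ 2^(−ℓᵢ) = 4/16 + 4/16 + 1/16 + 4/16 + 2/16 + 2/16 = 17/16 = 1.0625.
Kraft's inequality requires Σ ≤ 1; here Σ = 1.0625 > 1, so no such prefix code exists.

1.0625; no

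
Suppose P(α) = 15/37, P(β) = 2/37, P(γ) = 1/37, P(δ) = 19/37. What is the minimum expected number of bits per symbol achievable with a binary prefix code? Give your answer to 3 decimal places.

Repeatedly combine the two least-probable nodes; the expected code length is the sum of the merged weights.
merge 1/37 + 2/37 → 3/37
merge 3/37 + 15/37 → 18/37
merge 18/37 + 19/37 → 1
L = 3/37 + 18/37 + 1 = 58/37 ≈ 1.568 bits/symbol.

1.568 bits/symbol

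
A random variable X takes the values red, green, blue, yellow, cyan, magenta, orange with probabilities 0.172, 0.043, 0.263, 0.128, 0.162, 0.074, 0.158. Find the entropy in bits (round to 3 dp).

2.642 bits

H = −Σ pᵢ log₂ pᵢ.
−0.172·log₂(0.172) = 0.4368
−0.043·log₂(0.043) = 0.1952
−0.263·log₂(0.263) = 0.5068
−0.128·log₂(0.128) = 0.3796
−0.162·log₂(0.162) = 0.4254
−0.074·log₂(0.074) = 0.2780
−0.158·log₂(0.158) = 0.4206
Sum ≈ 2.6423 → 2.642 bits.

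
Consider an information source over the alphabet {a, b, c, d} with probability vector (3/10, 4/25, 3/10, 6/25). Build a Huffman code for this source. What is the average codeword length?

2 bits/symbol

Repeatedly combine the two least-probable nodes; the expected code length is the sum of the merged weights.
merge 4/25 + 6/25 → 2/5
merge 3/10 + 3/10 → 3/5
merge 2/5 + 3/5 → 1
L = 2/5 + 3/5 + 1 = 2 bits/symbol.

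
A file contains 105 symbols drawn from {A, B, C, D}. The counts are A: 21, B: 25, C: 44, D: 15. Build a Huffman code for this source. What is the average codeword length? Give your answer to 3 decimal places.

Probabilities are the counts divided by 105.
Repeatedly combine the two least-probable nodes; the expected code length is the sum of the merged weights.
merge 1/7 + 1/5 → 12/35
merge 5/21 + 12/35 → 61/105
merge 44/105 + 61/105 → 1
L = 12/35 + 61/105 + 1 = 202/105 ≈ 1.924 bits/symbol.

1.924 bits/symbol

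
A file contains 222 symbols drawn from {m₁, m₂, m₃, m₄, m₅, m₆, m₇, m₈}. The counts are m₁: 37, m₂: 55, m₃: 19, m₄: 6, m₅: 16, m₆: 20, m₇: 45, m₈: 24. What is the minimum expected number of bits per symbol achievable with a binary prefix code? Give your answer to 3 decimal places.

Probabilities are the counts divided by 222.
Repeatedly combine the two least-probable nodes; the expected code length is the sum of the merged weights.
merge 1/37 + 8/111 → 11/111
merge 19/222 + 10/111 → 13/74
merge 11/111 + 4/37 → 23/111
merge 1/6 + 13/74 → 38/111
merge 15/74 + 23/111 → 91/222
merge 55/222 + 38/111 → 131/222
merge 91/222 + 131/222 → 1
L = 11/111 + 13/74 + 23/111 + 38/111 + 91/222 + 131/222 + 1 = 209/74 ≈ 2.824 bits/symbol.

2.824 bits/symbol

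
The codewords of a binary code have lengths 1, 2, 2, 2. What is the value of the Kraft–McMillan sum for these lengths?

1.25

With common denominator 2^2 = 4: Σ 2^(−ℓᵢ) = 2/4 + 1/4 + 1/4 + 1/4 = 5/4 = 1.25.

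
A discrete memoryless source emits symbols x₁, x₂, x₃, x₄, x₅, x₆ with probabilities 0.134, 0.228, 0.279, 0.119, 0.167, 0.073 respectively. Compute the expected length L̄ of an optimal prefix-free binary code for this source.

2.493 bits/symbol

Repeatedly combine the two least-probable nodes; the expected code length is the sum of the merged weights.
merge 73/1000 + 119/1000 → 24/125
merge 67/500 + 167/1000 → 301/1000
merge 24/125 + 57/250 → 21/50
merge 279/1000 + 301/1000 → 29/50
merge 21/50 + 29/50 → 1
L = 24/125 + 301/1000 + 21/50 + 29/50 + 1 = 2493/1000 = 2.493 bits/symbol.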